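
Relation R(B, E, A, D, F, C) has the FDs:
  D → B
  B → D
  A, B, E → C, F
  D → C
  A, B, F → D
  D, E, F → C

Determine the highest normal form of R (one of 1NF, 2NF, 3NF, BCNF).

Candidate keys: {A, B, E}, {A, D, E}. Prime attributes: {A, B, D, E}.
For D → B we have {D}⁺ = {B, C, D}; {D} is not a superkey, so BCNF fails.
D → C determines the non-prime attribute {C} from a non-superkey — 3NF is violated.
Since {B} ⊂ {A, B, E} and {B}⁺ ⊇ {C} with {C} non-prime, there is a partial dependency; 2NF fails.

1NF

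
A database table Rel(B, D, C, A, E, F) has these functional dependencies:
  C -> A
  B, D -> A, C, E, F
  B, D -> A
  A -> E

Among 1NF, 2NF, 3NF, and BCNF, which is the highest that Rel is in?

2NF

Candidate key: {B, D}. Prime attributes: {B, D}.
C -> A: {C}⁺ = {A, C, E}, which is not all of the attributes, so the left side is not a superkey — BCNF is violated.
C -> A has non-prime {A} on the right and a non-superkey on the left, so 3NF fails.
No non-prime attribute depends on a proper subset of any candidate key, so 2NF holds.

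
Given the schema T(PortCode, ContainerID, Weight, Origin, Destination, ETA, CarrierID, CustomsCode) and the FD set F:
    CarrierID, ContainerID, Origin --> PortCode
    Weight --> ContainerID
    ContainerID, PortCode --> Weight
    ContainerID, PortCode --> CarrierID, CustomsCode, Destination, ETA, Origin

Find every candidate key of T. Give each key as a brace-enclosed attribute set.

Closure of {ContainerID, PortCode} is {CarrierID, ContainerID, CustomsCode, Destination, ETA, Origin, PortCode, Weight}, the whole schema; {ContainerID, PortCode} is a candidate key.
Closure of {PortCode, Weight} is {CarrierID, ContainerID, CustomsCode, Destination, ETA, Origin, PortCode, Weight}, the whole schema; {PortCode, Weight} is a candidate key.
Closure of {CarrierID, ContainerID, Origin} is {CarrierID, ContainerID, CustomsCode, Destination, ETA, Origin, PortCode, Weight}, the whole schema; {CarrierID, ContainerID, Origin} is a candidate key.
Closure of {CarrierID, Origin, Weight} is {CarrierID, ContainerID, CustomsCode, Destination, ETA, Origin, PortCode, Weight}, the whole schema; {CarrierID, Origin, Weight} is a candidate key.
No proper subset of any of these is a key, and no other minimal superkey exists.

{CarrierID, ContainerID, Origin}, {CarrierID, Origin, Weight}, {ContainerID, PortCode}, {PortCode, Weight}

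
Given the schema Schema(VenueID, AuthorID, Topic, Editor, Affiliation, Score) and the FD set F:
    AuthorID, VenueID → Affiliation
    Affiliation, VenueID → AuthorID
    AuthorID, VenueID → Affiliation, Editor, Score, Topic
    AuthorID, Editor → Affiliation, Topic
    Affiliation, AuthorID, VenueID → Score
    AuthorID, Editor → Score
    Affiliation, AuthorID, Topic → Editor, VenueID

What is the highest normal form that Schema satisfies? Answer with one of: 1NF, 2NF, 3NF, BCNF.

Candidate keys: {Affiliation, AuthorID, Topic}, {Affiliation, VenueID}, {AuthorID, Editor}, {AuthorID, VenueID}. Prime attributes: {Affiliation, AuthorID, Editor, Topic, VenueID}.
Every FD has a superkey on the left, so the relation is in BCNF.

BCNF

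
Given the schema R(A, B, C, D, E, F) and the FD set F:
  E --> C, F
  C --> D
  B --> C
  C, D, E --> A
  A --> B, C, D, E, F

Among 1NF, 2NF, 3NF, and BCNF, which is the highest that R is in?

2NF

Candidate keys: {A}, {E}. Prime attributes: {A, E}.
For C --> D we have {C}⁺ = {C, D}; {C} is not a superkey, so BCNF fails.
C --> D has non-prime {D} on the right and a non-superkey on the left, so 3NF fails.
Every candidate key is a single attribute, so no partial dependency is possible; 2NF holds.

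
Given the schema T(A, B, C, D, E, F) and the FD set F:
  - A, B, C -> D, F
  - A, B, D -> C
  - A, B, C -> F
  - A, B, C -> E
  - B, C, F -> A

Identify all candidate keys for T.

{B} never appears on the right of any FD, so every key must include it.
{A, B, C}⁺ = {A, B, C, D, E, F} — all of the relation — so {A, B, C} is a candidate key.
{A, B, D}⁺ = {A, B, C, D, E, F} — all of the relation — so {A, B, D} is a candidate key.
{B, C, F}⁺ = {A, B, C, D, E, F} — all of the relation — so {B, C, F} is a candidate key.
Any other superkey properly contains one of these, so there are no further candidate keys.

{A, B, C}, {A, B, D}, {B, C, F}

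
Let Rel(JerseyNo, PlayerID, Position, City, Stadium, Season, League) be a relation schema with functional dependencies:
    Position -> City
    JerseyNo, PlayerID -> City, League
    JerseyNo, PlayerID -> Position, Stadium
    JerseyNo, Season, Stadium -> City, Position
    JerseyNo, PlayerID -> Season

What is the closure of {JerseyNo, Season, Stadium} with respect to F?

Start with {JerseyNo, Season, Stadium}.
JerseyNo, Season, Stadium -> City, Position applies; add {City, Position} → now {City, JerseyNo, Position, Season, Stadium}.
No further FD applies.

{City, JerseyNo, Position, Season, Stadium}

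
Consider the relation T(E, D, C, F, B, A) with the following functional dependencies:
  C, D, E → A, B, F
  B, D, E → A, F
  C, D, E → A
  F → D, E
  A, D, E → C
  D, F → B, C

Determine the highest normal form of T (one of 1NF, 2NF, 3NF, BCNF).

BCNF

Candidate keys: {A, D, E}, {B, D, E}, {C, D, E}, {F}. Prime attributes: {A, B, C, D, E, F}.
Every FD has a superkey on the left, so the relation is in BCNF.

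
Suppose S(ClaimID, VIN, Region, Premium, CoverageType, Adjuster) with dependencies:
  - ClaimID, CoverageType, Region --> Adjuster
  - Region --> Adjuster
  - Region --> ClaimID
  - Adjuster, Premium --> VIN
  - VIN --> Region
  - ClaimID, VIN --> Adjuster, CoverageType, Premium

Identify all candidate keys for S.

{VIN}⁺ = {Adjuster, ClaimID, CoverageType, Premium, Region, VIN} — all of the relation — so {VIN} is a candidate key.
{Adjuster, Premium}⁺ = {Adjuster, ClaimID, CoverageType, Premium, Region, VIN} — all of the relation — so {Adjuster, Premium} is a candidate key.
{Premium, Region}⁺ = {Adjuster, ClaimID, CoverageType, Premium, Region, VIN} — all of the relation — so {Premium, Region} is a candidate key.
No proper subset of any of these is a key, and no other minimal superkey exists.

{Adjuster, Premium}, {Premium, Region}, {VIN}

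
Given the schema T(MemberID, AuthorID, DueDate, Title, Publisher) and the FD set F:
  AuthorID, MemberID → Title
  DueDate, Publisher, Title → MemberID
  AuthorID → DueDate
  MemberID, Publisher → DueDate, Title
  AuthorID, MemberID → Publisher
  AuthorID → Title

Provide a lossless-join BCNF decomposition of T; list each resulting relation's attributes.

Candidate keys of the original relation: {AuthorID, MemberID}, {AuthorID, Publisher}.
Within {AuthorID, DueDate, MemberID, Publisher, Title}: {DueDate, Publisher, Title}⁺ ∩ {AuthorID, DueDate, MemberID, Publisher, Title} = {DueDate, MemberID, Publisher, Title}, not the whole set, so DueDate, Publisher, Title → MemberID violates BCNF; decompose into {DueDate, MemberID, Publisher, Title} and {AuthorID, DueDate, Publisher, Title}.
{DueDate, MemberID, Publisher, Title} has no BCNF violation.
Within {AuthorID, DueDate, Publisher, Title}: {AuthorID}⁺ ∩ {AuthorID, DueDate, Publisher, Title} = {AuthorID, DueDate, Title}, not the whole set, so AuthorID → DueDate, Title violates BCNF; decompose into {AuthorID, DueDate, Title} and {AuthorID, Publisher}.
{AuthorID, DueDate, Title} has no BCNF violation.
{AuthorID, Publisher} has no BCNF violation.

{AuthorID, DueDate, Title}; {AuthorID, Publisher}; {DueDate, MemberID, Publisher, Title}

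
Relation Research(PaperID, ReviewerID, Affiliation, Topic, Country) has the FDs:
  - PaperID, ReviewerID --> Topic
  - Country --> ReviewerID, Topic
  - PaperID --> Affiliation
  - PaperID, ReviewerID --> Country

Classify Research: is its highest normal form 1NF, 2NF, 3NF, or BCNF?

Candidate keys: {Country, PaperID}, {PaperID, ReviewerID}. Prime attributes: {Country, PaperID, ReviewerID}.
Country --> ReviewerID, Topic breaks BCNF: {Country}⁺ = {Country, ReviewerID, Topic}, so {Country} is not a superkey.
Because {Topic} is non-prime and the left side of Country --> ReviewerID, Topic is not a superkey, the relation is not in 3NF.
{Country} is a proper subset of the key {Country, PaperID}, and {Country}⁺ contains the non-prime attribute {Topic} — a partial dependency, so 2NF is violated.

1NF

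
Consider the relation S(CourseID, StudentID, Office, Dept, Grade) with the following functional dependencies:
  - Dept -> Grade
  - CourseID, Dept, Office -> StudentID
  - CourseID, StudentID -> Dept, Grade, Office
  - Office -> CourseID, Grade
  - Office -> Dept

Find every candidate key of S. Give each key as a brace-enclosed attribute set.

{CourseID, StudentID}, {Office}

{Office}⁺ = {CourseID, Dept, Grade, Office, StudentID} — all of the relation — so {Office} is a candidate key.
{CourseID, StudentID}⁺ = {CourseID, Dept, Grade, Office, StudentID} — all of the relation — so {CourseID, StudentID} is a candidate key.
These are minimal and exhaustive — every other superkey contains one of them.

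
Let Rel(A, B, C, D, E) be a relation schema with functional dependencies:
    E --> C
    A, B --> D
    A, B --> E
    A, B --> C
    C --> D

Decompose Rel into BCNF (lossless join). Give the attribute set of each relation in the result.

{A, B, E}; {C, D}; {C, E}

Candidate key of the original relation: {A, B}.
In {A, B, C, D, E}, {E} is not a superkey ({E}⁺ restricted to this set is {C, D, E}), so split on E --> C, D into {C, D, E} and {A, B, E}.
In {C, D, E}, {C} is not a superkey ({C}⁺ restricted to this set is {C, D}), so split on C --> D into {C, D} and {C, E}.
{C, D}: every determinant is a superkey — BCNF.
{C, E}: every determinant is a superkey — BCNF.
{A, B, E}: every determinant is a superkey — BCNF.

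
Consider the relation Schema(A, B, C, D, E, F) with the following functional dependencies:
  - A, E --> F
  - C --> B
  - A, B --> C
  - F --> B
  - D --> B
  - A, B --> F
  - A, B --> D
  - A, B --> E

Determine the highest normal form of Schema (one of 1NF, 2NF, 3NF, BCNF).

Candidate keys: {A, B}, {A, C}, {A, D}, {A, E}, {A, F}. Prime attributes: {A, B, C, D, E, F}.
C --> B breaks BCNF: {C}⁺ = {B, C}, so {C} is not a superkey.
Since {B} ⊆ prime attributes and every other non-superkey FD also has a prime right side, the schema is in 3NF.

3NF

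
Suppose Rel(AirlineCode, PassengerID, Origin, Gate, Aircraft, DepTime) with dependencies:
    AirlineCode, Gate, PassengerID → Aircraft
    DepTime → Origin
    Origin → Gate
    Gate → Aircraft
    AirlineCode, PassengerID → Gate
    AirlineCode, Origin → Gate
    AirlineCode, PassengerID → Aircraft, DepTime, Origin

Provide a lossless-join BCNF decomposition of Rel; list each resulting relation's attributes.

Candidate key of the original relation: {AirlineCode, PassengerID}.
In {Aircraft, AirlineCode, DepTime, Gate, Origin, PassengerID}, {DepTime} is not a superkey ({DepTime}⁺ restricted to this set is {Aircraft, DepTime, Gate, Origin}), so split on DepTime → Aircraft, Gate, Origin into {Aircraft, DepTime, Gate, Origin} and {AirlineCode, DepTime, PassengerID}.
In {Aircraft, DepTime, Gate, Origin}, {Origin} is not a superkey ({Origin}⁺ restricted to this set is {Aircraft, Gate, Origin}), so split on Origin → Aircraft, Gate into {Aircraft, Gate, Origin} and {DepTime, Origin}.
In {Aircraft, Gate, Origin}, {Gate} is not a superkey ({Gate}⁺ restricted to this set is {Aircraft, Gate}), so split on Gate → Aircraft into {Aircraft, Gate} and {Gate, Origin}.
{Aircraft, Gate}: every determinant is a superkey — BCNF.
{Gate, Origin}: every determinant is a superkey — BCNF.
{DepTime, Origin}: every determinant is a superkey — BCNF.
{AirlineCode, DepTime, PassengerID}: every determinant is a superkey — BCNF.

{Aircraft, Gate}; {AirlineCode, DepTime, PassengerID}; {DepTime, Origin}; {Gate, Origin}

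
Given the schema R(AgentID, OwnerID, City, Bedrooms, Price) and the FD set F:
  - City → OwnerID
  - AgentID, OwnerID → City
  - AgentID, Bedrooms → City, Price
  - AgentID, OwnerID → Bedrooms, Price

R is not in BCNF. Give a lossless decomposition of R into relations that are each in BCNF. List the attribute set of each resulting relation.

Candidate keys of the original relation: {AgentID, Bedrooms}, {AgentID, City}, {AgentID, OwnerID}.
{AgentID, Bedrooms, City, OwnerID, Price}: {City} determines {City, OwnerID} here but is not a superkey — split on City → OwnerID, giving {City, OwnerID} and {AgentID, Bedrooms, City, Price}.
{City, OwnerID} has no BCNF violation.
{AgentID, Bedrooms, City, Price} has no BCNF violation.

{AgentID, Bedrooms, City, Price}; {City, OwnerID}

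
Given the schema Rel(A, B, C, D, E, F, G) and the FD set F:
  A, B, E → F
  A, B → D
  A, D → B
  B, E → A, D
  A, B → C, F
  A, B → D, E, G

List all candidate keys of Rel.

{A, B}, {A, D}, {B, E}

Closure of {A, B} is {A, B, C, D, E, F, G}, the whole schema; {A, B} is a candidate key.
Closure of {A, D} is {A, B, C, D, E, F, G}, the whole schema; {A, D} is a candidate key.
Closure of {B, E} is {A, B, C, D, E, F, G}, the whole schema; {B, E} is a candidate key.
These are minimal and exhaustive — every other superkey contains one of them.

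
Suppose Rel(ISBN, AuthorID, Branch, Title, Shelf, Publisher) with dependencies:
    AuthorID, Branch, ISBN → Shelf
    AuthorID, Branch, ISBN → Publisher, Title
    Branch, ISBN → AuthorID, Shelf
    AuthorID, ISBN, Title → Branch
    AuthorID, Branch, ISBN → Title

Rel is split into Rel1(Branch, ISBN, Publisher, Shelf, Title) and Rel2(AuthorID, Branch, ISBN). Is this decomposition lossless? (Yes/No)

Common attributes: {Branch, ISBN}; their closure is {AuthorID, Branch, ISBN, Publisher, Shelf, Title}.
This includes all of Rel1, so the common attributes are a superkey of Rel1 — the join is lossless.

Yes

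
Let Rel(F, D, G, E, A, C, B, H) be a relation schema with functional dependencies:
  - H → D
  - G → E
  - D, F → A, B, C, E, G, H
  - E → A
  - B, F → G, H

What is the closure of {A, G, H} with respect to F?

Start with {A, G, H}.
H → D applies; add {D} → now {A, D, G, H}.
G → E applies; add {E} → now {A, D, E, G, H}.
No further FD applies.

{A, D, E, G, H}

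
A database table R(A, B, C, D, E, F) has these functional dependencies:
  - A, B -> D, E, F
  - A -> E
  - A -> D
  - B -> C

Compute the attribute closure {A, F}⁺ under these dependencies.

Start with {A, F}.
A -> E applies; add {E} → now {A, E, F}.
A -> D applies; add {D} → now {A, D, E, F}.
No further FD applies.

{A, D, E, F}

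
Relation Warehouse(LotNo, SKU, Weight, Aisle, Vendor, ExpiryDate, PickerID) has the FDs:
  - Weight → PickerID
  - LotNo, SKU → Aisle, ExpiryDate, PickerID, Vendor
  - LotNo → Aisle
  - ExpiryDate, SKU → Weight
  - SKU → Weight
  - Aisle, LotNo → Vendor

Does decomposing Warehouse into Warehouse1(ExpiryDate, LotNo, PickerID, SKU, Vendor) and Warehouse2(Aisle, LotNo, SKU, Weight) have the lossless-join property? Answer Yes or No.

Yes

Common attributes: {LotNo, SKU}; their closure is {Aisle, ExpiryDate, LotNo, PickerID, SKU, Vendor, Weight}.
Since Warehouse1 ⊆ {Aisle, ExpiryDate, LotNo, PickerID, SKU, Vendor, Weight}, the intersection is a superkey of Warehouse1; the decomposition is lossless.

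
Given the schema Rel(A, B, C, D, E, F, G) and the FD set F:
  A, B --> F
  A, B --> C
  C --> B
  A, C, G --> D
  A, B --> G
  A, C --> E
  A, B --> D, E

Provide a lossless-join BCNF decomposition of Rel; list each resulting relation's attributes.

Candidate keys of the original relation: {A, B}, {A, C}.
Within {A, B, C, D, E, F, G}: {C}⁺ ∩ {A, B, C, D, E, F, G} = {B, C}, not the whole set, so C --> B violates BCNF; decompose into {B, C} and {A, C, D, E, F, G}.
{B, C} is in BCNF.
{A, C, D, E, F, G} is in BCNF.

{A, C, D, E, F, G}; {B, C}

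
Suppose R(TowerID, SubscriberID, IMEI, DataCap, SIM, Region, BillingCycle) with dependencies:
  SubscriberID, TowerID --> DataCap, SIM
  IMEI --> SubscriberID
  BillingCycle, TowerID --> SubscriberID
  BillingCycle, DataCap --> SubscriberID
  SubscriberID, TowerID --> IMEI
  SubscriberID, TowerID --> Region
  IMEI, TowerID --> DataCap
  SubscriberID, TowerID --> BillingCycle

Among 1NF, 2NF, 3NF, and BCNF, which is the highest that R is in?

3NF

Candidate keys: {BillingCycle, TowerID}, {IMEI, TowerID}, {SubscriberID, TowerID}. Prime attributes: {BillingCycle, IMEI, SubscriberID, TowerID}.
IMEI --> SubscriberID: {IMEI}⁺ = {IMEI, SubscriberID}, which is not all of the attributes, so the left side is not a superkey — BCNF is violated.
Its right-hand attributes {SubscriberID} are all prime, as are those of every other non-superkey FD — the relation is in 3NF.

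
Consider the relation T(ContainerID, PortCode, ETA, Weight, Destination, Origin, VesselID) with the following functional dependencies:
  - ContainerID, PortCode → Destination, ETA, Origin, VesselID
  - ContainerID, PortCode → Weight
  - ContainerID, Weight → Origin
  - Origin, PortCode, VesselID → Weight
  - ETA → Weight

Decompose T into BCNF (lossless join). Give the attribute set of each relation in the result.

Candidate key of the original relation: {ContainerID, PortCode}.
{ContainerID, Destination, ETA, Origin, PortCode, VesselID, Weight}: {ContainerID, Weight} determines {ContainerID, Origin, Weight} here but is not a superkey — split on ContainerID, Weight → Origin, giving {ContainerID, Origin, Weight} and {ContainerID, Destination, ETA, PortCode, VesselID, Weight}.
{ContainerID, Origin, Weight} has no BCNF violation.
{ContainerID, Destination, ETA, PortCode, VesselID, Weight}: {ETA} determines {ETA, Weight} here but is not a superkey — split on ETA → Weight, giving {ETA, Weight} and {ContainerID, Destination, ETA, PortCode, VesselID}.
{ETA, Weight} has no BCNF violation.
{ContainerID, Destination, ETA, PortCode, VesselID} has no BCNF violation.

{ContainerID, Destination, ETA, PortCode, VesselID}; {ContainerID, Origin, Weight}; {ETA, Weight}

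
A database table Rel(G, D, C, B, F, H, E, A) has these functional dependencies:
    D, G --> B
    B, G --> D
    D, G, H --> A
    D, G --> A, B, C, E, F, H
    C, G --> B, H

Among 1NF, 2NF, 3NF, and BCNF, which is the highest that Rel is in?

Candidate keys: {B, G}, {C, G}, {D, G}. Prime attributes: {B, C, D, G}.
Every FD has a superkey on the left, so the relation is in BCNF.

BCNF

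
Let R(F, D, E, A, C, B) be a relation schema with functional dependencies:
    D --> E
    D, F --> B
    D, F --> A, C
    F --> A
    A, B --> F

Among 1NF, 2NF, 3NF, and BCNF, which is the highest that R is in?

Candidate keys: {A, B, D}, {D, F}. Prime attributes: {A, B, D, F}.
For D --> E we have {D}⁺ = {D, E}; {D} is not a superkey, so BCNF fails.
D --> E determines the non-prime attribute {E} from a non-superkey — 3NF is violated.
Since {D} ⊂ {D, F} and {D}⁺ ⊇ {E} with {E} non-prime, there is a partial dependency; 2NF fails.

1NF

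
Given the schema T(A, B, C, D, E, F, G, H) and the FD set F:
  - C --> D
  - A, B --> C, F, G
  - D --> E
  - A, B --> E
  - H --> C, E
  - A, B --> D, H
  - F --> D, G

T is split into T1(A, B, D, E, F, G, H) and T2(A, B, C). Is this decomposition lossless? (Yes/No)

Yes

T1 ∩ T2 = {A, B}; its closure under F is {A, B, C, D, E, F, G, H}.
This includes all of T1, so the common attributes are a superkey of T1 — the join is lossless.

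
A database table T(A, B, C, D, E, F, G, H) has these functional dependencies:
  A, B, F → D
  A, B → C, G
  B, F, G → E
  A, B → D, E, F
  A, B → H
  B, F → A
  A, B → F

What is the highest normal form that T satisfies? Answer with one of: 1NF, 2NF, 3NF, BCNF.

BCNF

Candidate keys: {A, B}, {B, F}. Prime attributes: {A, B, F}.
Every FD has a superkey on the left, so the relation is in BCNF.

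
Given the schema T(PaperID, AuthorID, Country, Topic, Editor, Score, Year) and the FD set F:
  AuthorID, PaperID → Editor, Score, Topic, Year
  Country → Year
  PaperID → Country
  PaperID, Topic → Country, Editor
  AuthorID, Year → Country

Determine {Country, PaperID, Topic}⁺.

Start with {Country, PaperID, Topic}.
Country → Year applies; add {Year} → now {Country, PaperID, Topic, Year}.
PaperID, Topic → Country, Editor applies; add {Editor} → now {Country, Editor, PaperID, Topic, Year}.
No further FD applies.

{Country, Editor, PaperID, Topic, Year}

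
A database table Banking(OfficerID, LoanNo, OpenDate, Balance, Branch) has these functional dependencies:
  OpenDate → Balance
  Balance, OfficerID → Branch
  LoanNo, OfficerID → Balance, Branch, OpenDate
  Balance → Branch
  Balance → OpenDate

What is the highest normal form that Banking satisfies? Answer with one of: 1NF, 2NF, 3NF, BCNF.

2NF

Candidate key: {LoanNo, OfficerID}. Prime attributes: {LoanNo, OfficerID}.
For OpenDate → Balance we have {OpenDate}⁺ = {Balance, Branch, OpenDate}; {OpenDate} is not a superkey, so BCNF fails.
OpenDate → Balance has non-prime {Balance} on the right and a non-superkey on the left, so 3NF fails.
No proper subset of a key has a non-prime attribute in its closure, so there is no partial dependency; 2NF holds.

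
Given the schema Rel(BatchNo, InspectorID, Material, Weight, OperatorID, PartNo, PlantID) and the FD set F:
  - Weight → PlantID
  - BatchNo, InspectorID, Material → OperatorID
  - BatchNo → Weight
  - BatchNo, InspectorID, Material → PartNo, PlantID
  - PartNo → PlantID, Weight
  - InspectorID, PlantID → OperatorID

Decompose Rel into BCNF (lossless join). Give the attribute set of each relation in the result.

{BatchNo, InspectorID, Material, PartNo}; {BatchNo, InspectorID, OperatorID}; {BatchNo, Weight}; {PlantID, Weight}

Candidate key of the original relation: {BatchNo, InspectorID, Material}.
In {BatchNo, InspectorID, Material, OperatorID, PartNo, PlantID, Weight}, {Weight} is not a superkey ({Weight}⁺ restricted to this set is {PlantID, Weight}), so split on Weight → PlantID into {PlantID, Weight} and {BatchNo, InspectorID, Material, OperatorID, PartNo, Weight}.
{PlantID, Weight}: every determinant is a superkey — BCNF.
In {BatchNo, InspectorID, Material, OperatorID, PartNo, Weight}, {BatchNo} is not a superkey ({BatchNo}⁺ restricted to this set is {BatchNo, Weight}), so split on BatchNo → Weight into {BatchNo, Weight} and {BatchNo, InspectorID, Material, OperatorID, PartNo}.
{BatchNo, Weight}: every determinant is a superkey — BCNF.
In {BatchNo, InspectorID, Material, OperatorID, PartNo}, {BatchNo, InspectorID} is not a superkey ({BatchNo, InspectorID}⁺ restricted to this set is {BatchNo, InspectorID, OperatorID}), so split on BatchNo, InspectorID → OperatorID into {BatchNo, InspectorID, OperatorID} and {BatchNo, InspectorID, Material, PartNo}.
{BatchNo, InspectorID, OperatorID}: every determinant is a superkey — BCNF.
{BatchNo, InspectorID, Material, PartNo}: every determinant is a superkey — BCNF.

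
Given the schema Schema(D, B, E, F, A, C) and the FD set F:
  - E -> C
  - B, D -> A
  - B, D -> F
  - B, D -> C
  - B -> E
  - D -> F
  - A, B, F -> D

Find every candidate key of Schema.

{A, B, F}, {B, D}

Attributes never on any right-hand side: {B} — every candidate key must contain it.
{B, D}⁺ = {A, B, C, D, E, F} — all of the relation — so {B, D} is a candidate key.
{A, B, F}⁺ = {A, B, C, D, E, F} — all of the relation — so {A, B, F} is a candidate key.
No proper subset of any of these is a key, and no other minimal superkey exists.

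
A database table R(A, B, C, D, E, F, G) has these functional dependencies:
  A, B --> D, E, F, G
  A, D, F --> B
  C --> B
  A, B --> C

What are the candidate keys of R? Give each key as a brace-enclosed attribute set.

{A} never appears on the right of any FD, so every key must include it.
{A, B} is a candidate key since {A, B}⁺ = {A, B, C, D, E, F, G} covers every attribute.
{A, C} is a candidate key since {A, C}⁺ = {A, B, C, D, E, F, G} covers every attribute.
{A, D, F} is a candidate key since {A, D, F}⁺ = {A, B, C, D, E, F, G} covers every attribute.
Any other superkey properly contains one of these, so there are no further candidate keys.

{A, B}, {A, C}, {A, D, F}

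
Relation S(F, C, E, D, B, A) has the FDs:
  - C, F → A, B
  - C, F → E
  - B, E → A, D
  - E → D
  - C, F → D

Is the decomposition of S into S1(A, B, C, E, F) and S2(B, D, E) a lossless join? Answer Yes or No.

Yes

The shared attributes are {B, E} and {B, E}⁺ = {A, B, D, E}.
S2 is contained in that closure, so S1 ∩ S2 → S2 holds and the join is lossless.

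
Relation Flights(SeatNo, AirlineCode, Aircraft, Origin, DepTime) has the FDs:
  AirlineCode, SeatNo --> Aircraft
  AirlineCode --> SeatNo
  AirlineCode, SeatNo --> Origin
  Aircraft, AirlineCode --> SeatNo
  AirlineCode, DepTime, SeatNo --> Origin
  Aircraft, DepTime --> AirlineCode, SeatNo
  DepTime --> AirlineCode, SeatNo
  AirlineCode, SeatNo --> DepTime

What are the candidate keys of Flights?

{AirlineCode}⁺ = {Aircraft, AirlineCode, DepTime, Origin, SeatNo} — all of the relation — so {AirlineCode} is a candidate key.
{DepTime}⁺ = {Aircraft, AirlineCode, DepTime, Origin, SeatNo} — all of the relation — so {DepTime} is a candidate key.
No proper subset of any of these is a key, and no other minimal superkey exists.

{AirlineCode}, {DepTime}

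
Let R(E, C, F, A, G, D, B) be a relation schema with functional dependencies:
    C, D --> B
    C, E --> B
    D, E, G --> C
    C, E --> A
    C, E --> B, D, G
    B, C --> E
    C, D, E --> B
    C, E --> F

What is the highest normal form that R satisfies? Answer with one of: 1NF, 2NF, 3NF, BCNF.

BCNF

Candidate keys: {B, C}, {C, D}, {C, E}, {D, E, G}. Prime attributes: {B, C, D, E, G}.
Every FD has a superkey on the left, so the relation is in BCNF.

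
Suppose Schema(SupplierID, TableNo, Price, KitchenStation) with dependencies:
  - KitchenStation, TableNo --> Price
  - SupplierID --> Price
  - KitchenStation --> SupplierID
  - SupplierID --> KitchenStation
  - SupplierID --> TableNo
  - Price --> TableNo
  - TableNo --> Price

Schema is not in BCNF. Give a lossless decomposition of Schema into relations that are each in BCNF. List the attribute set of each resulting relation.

Candidate keys of the original relation: {KitchenStation}, {SupplierID}.
Within {KitchenStation, Price, SupplierID, TableNo}: {Price}⁺ ∩ {KitchenStation, Price, SupplierID, TableNo} = {Price, TableNo}, not the whole set, so Price --> TableNo violates BCNF; decompose into {Price, TableNo} and {KitchenStation, Price, SupplierID}.
{Price, TableNo}: every determinant is a superkey — BCNF.
{KitchenStation, Price, SupplierID}: every determinant is a superkey — BCNF.

{KitchenStation, Price, SupplierID}; {Price, TableNo}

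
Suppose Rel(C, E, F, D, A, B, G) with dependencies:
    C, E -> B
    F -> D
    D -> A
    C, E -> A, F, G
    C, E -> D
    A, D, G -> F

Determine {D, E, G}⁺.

{A, D, E, F, G}

Start with {D, E, G}.
D -> A applies; add {A} → now {A, D, E, G}.
A, D, G -> F applies; add {F} → now {A, D, E, F, G}.
No further FD applies.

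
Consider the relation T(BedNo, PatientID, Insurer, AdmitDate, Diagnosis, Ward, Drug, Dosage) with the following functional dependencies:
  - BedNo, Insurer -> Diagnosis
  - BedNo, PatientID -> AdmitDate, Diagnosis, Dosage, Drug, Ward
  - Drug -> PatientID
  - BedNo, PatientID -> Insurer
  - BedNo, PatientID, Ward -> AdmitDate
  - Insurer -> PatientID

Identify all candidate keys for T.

{BedNo, Drug}, {BedNo, Insurer}, {BedNo, PatientID}

{BedNo} never appears on the right of any FD, so every key must include it.
{BedNo, Drug} is a candidate key since {BedNo, Drug}⁺ = {AdmitDate, BedNo, Diagnosis, Dosage, Drug, Insurer, PatientID, Ward} covers every attribute.
{BedNo, Insurer} is a candidate key since {BedNo, Insurer}⁺ = {AdmitDate, BedNo, Diagnosis, Dosage, Drug, Insurer, PatientID, Ward} covers every attribute.
{BedNo, PatientID} is a candidate key since {BedNo, PatientID}⁺ = {AdmitDate, BedNo, Diagnosis, Dosage, Drug, Insurer, PatientID, Ward} covers every attribute.
No proper subset of any of these is a key, and no other minimal superkey exists.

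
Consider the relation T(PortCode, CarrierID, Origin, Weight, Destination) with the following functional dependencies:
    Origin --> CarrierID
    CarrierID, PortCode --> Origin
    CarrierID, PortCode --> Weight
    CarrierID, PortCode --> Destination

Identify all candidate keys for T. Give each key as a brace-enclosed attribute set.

No FD produces {PortCode}, so it must be in every candidate key.
{CarrierID, PortCode}⁺ = {CarrierID, Destination, Origin, PortCode, Weight}, which is every attribute, so {CarrierID, PortCode} is a candidate key.
{Origin, PortCode}⁺ = {CarrierID, Destination, Origin, PortCode, Weight}, which is every attribute, so {Origin, PortCode} is a candidate key.
No proper subset of any of these is a key, and no other minimal superkey exists.

{CarrierID, PortCode}, {Origin, PortCode}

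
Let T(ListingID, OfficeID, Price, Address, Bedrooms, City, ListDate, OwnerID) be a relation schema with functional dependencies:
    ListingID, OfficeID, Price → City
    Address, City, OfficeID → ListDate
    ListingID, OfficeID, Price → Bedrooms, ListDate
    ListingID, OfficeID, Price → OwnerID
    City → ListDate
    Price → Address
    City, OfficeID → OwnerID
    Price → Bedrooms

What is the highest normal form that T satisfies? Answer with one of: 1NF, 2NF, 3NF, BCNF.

Candidate key: {ListingID, OfficeID, Price}. Prime attributes: {ListingID, OfficeID, Price}.
Address, City, OfficeID → ListDate breaks BCNF: {Address, City, OfficeID}⁺ = {Address, City, ListDate, OfficeID, OwnerID}, so {Address, City, OfficeID} is not a superkey.
Address, City, OfficeID → ListDate determines the non-prime attribute {ListDate} from a non-superkey — 3NF is violated.
Since {Price} ⊂ {ListingID, OfficeID, Price} and {Price}⁺ ⊇ {Address, Bedrooms} with {Address, Bedrooms} non-prime, there is a partial dependency; 2NF fails.

1NF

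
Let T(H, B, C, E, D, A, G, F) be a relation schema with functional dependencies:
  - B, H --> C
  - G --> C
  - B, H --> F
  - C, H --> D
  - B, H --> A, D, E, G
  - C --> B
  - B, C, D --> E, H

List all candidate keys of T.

{B, H} is a candidate key since {B, H}⁺ = {A, B, C, D, E, F, G, H} covers every attribute.
{C, D} is a candidate key since {C, D}⁺ = {A, B, C, D, E, F, G, H} covers every attribute.
{C, H} is a candidate key since {C, H}⁺ = {A, B, C, D, E, F, G, H} covers every attribute.
{D, G} is a candidate key since {D, G}⁺ = {A, B, C, D, E, F, G, H} covers every attribute.
{G, H} is a candidate key since {G, H}⁺ = {A, B, C, D, E, F, G, H} covers every attribute.
These are minimal and exhaustive — every other superkey contains one of them.

{B, H}, {C, D}, {C, H}, {D, G}, {G, H}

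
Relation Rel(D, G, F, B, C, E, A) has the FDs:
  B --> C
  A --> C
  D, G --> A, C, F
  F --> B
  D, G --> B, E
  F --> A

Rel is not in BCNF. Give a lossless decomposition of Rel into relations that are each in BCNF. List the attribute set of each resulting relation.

{A, B, F}; {B, C}; {D, E, F, G}

Candidate key of the original relation: {D, G}.
In {A, B, C, D, E, F, G}, {B} is not a superkey ({B}⁺ restricted to this set is {B, C}), so split on B --> C into {B, C} and {A, B, D, E, F, G}.
{B, C}: every determinant is a superkey — BCNF.
In {A, B, D, E, F, G}, {F} is not a superkey ({F}⁺ restricted to this set is {A, B, F}), so split on F --> A, B into {A, B, F} and {D, E, F, G}.
{A, B, F}: every determinant is a superkey — BCNF.
{D, E, F, G}: every determinant is a superkey — BCNF.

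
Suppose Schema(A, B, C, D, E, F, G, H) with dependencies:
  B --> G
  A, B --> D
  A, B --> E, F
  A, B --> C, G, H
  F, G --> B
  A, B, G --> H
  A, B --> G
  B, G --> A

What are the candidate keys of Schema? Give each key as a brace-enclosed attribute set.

{B}, {F, G}

{B}⁺ = {A, B, C, D, E, F, G, H} — all of the relation — so {B} is a candidate key.
{F, G}⁺ = {A, B, C, D, E, F, G, H} — all of the relation — so {F, G} is a candidate key.
These are minimal and exhaustive — every other superkey contains one of them.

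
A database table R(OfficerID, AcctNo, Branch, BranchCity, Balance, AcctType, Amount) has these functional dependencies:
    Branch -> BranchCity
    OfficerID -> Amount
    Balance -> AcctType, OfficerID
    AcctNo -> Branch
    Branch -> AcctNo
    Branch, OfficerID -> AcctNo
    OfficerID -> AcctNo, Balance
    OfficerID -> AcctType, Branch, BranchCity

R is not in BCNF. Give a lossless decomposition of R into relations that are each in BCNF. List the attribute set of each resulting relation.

{AcctNo, Branch, BranchCity}; {AcctType, Amount, Balance, Branch, OfficerID}

Candidate keys of the original relation: {Balance}, {OfficerID}.
{AcctNo, AcctType, Amount, Balance, Branch, BranchCity, OfficerID}: {Branch} determines {AcctNo, Branch, BranchCity} here but is not a superkey — split on Branch -> AcctNo, BranchCity, giving {AcctNo, Branch, BranchCity} and {AcctType, Amount, Balance, Branch, OfficerID}.
{AcctNo, Branch, BranchCity} has no BCNF violation.
{AcctType, Amount, Balance, Branch, OfficerID} has no BCNF violation.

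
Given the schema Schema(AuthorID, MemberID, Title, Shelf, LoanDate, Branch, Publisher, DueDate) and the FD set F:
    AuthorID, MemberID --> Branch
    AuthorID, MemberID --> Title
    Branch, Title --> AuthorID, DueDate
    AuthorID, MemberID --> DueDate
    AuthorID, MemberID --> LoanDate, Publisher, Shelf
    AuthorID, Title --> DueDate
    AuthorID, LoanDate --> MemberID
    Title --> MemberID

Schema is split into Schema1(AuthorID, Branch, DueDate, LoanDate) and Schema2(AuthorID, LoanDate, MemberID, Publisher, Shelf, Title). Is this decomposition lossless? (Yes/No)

The shared attributes are {AuthorID, LoanDate} and {AuthorID, LoanDate}⁺ = {AuthorID, Branch, DueDate, LoanDate, MemberID, Publisher, Shelf, Title}.
This includes all of Schema1, so the common attributes are a superkey of Schema1 — the join is lossless.

Yes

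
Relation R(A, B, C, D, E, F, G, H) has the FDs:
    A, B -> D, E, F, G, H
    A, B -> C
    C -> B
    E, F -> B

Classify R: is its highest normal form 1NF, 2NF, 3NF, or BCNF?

3NF

Candidate keys: {A, B}, {A, C}, {A, E, F}. Prime attributes: {A, B, C, E, F}.
C -> B breaks BCNF: {C}⁺ = {B, C}, so {C} is not a superkey.
Since {B} ⊆ prime attributes and every other non-superkey FD also has a prime right side, the schema is in 3NF.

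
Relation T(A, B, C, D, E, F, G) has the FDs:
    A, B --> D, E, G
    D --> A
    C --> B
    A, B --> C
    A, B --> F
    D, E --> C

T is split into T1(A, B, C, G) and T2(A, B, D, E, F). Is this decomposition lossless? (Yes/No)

Yes

The shared attributes are {A, B} and {A, B}⁺ = {A, B, C, D, E, F, G}.
T1 is contained in that closure, so T1 ∩ T2 --> T1 holds and the join is lossless.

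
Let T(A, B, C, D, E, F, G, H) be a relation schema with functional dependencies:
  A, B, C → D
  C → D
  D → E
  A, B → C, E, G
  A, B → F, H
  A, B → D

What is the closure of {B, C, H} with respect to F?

Start with {B, C, H}.
C → D applies; add {D} → now {B, C, D, H}.
D → E applies; add {E} → now {B, C, D, E, H}.
No further FD applies.

{B, C, D, E, H}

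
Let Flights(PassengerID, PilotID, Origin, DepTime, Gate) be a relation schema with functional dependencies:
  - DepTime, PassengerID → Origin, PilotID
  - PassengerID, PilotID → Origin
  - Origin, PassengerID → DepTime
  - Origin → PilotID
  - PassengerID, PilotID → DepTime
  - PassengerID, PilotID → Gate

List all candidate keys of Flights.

{DepTime, PassengerID}, {Origin, PassengerID}, {PassengerID, PilotID}

No FD produces {PassengerID}, so it must be in every candidate key.
{DepTime, PassengerID}⁺ = {DepTime, Gate, Origin, PassengerID, PilotID} — all of the relation — so {DepTime, PassengerID} is a candidate key.
{Origin, PassengerID}⁺ = {DepTime, Gate, Origin, PassengerID, PilotID} — all of the relation — so {Origin, PassengerID} is a candidate key.
{PassengerID, PilotID}⁺ = {DepTime, Gate, Origin, PassengerID, PilotID} — all of the relation — so {PassengerID, PilotID} is a candidate key.
Any other superkey properly contains one of these, so there are no further candidate keys.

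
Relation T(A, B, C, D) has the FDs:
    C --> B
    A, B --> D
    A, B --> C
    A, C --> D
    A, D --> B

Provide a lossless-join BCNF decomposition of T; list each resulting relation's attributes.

Candidate keys of the original relation: {A, B}, {A, C}, {A, D}.
In {A, B, C, D}, {C} is not a superkey ({C}⁺ restricted to this set is {B, C}), so split on C --> B into {B, C} and {A, C, D}.
{B, C} has no BCNF violation.
{A, C, D} has no BCNF violation.

{A, C, D}; {B, C}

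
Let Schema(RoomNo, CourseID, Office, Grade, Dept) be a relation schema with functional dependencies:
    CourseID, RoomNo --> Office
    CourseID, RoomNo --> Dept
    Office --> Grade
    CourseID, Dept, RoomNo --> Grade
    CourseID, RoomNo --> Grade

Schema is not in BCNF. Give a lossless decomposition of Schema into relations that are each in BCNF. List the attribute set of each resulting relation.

Candidate key of the original relation: {CourseID, RoomNo}.
Within {CourseID, Dept, Grade, Office, RoomNo}: {Office}⁺ ∩ {CourseID, Dept, Grade, Office, RoomNo} = {Grade, Office}, not the whole set, so Office --> Grade violates BCNF; decompose into {Grade, Office} and {CourseID, Dept, Office, RoomNo}.
{Grade, Office}: every determinant is a superkey — BCNF.
{CourseID, Dept, Office, RoomNo}: every determinant is a superkey — BCNF.

{CourseID, Dept, Office, RoomNo}; {Grade, Office}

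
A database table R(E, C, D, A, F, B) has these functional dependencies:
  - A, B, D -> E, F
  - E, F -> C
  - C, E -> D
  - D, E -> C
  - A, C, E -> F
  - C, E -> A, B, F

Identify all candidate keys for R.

{A, B, D}, {C, E}, {D, E}, {E, F}

Closure of {C, E} is {A, B, C, D, E, F}, the whole schema; {C, E} is a candidate key.
Closure of {D, E} is {A, B, C, D, E, F}, the whole schema; {D, E} is a candidate key.
Closure of {E, F} is {A, B, C, D, E, F}, the whole schema; {E, F} is a candidate key.
Closure of {A, B, D} is {A, B, C, D, E, F}, the whole schema; {A, B, D} is a candidate key.
No proper subset of any of these is a key, and no other minimal superkey exists.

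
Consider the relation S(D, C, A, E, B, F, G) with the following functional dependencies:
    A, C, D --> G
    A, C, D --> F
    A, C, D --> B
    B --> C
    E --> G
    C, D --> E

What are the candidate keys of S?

{A, B, D}, {A, C, D}

Attributes never on any right-hand side: {A, D} — every candidate key must contain all of them.
{A, B, D}⁺ = {A, B, C, D, E, F, G} — all of the relation — so {A, B, D} is a candidate key.
{A, C, D}⁺ = {A, B, C, D, E, F, G} — all of the relation — so {A, C, D} is a candidate key.
No proper subset of any of these is a key, and no other minimal superkey exists.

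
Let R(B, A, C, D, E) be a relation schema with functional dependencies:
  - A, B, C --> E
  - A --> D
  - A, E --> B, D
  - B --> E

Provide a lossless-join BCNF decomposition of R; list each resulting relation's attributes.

{A, B}; {A, C, E}; {A, D}; {B, E}

Candidate keys of the original relation: {A, B, C}, {A, C, E}.
In {A, B, C, D, E}, {A} is not a superkey ({A}⁺ restricted to this set is {A, D}), so split on A --> D into {A, D} and {A, B, C, E}.
{A, D} is in BCNF.
In {A, B, C, E}, {A, E} is not a superkey ({A, E}⁺ restricted to this set is {A, B, E}), so split on A, E --> B into {A, B, E} and {A, C, E}.
In {A, B, E}, {B} is not a superkey ({B}⁺ restricted to this set is {B, E}), so split on B --> E into {B, E} and {A, B}.
{B, E} is in BCNF.
{A, B} is in BCNF.
{A, C, E} is in BCNF.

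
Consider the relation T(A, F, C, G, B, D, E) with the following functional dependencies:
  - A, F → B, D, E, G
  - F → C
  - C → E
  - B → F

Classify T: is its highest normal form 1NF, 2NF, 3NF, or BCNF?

Candidate keys: {A, B}, {A, F}. Prime attributes: {A, B, F}.
For F → C we have {F}⁺ = {C, E, F}; {F} is not a superkey, so BCNF fails.
F → C determines the non-prime attribute {C} from a non-superkey — 3NF is violated.
{B} is a proper subset of the key {A, B}, and {B}⁺ contains the non-prime attributes {C, E} — a partial dependency, so 2NF is violated.

1NF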